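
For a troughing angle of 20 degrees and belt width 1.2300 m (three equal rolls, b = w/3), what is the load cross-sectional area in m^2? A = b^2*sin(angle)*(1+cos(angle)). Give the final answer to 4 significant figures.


b = 1.2300/3 = 0.41 m
A = 0.41^2 * sin(20 deg) * (1 + cos(20 deg))
A = 0.1115 m^2


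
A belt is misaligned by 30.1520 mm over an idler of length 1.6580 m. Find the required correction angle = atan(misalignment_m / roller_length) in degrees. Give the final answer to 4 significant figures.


misalign_m = 30.1520 / 1000 = 0.030152 m
angle = atan(0.030152 / 1.6580)
angle = 1.042 deg


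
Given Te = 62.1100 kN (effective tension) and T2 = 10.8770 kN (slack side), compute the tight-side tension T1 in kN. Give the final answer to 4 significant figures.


T1 = Te + T2 = 62.1100 + 10.8770
T1 = 72.99 kN


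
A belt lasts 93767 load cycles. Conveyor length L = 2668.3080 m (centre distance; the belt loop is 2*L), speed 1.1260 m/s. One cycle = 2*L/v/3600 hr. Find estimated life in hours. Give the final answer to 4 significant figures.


cycle_time = 2 * 2668.3080 / 1.1260 / 3600 = 1.31651 hr
life = 93767 * 1.31651 = 123400 hours


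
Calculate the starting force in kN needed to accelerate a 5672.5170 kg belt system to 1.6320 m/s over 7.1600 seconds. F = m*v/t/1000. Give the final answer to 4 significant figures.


F = 5672.5170 * 1.6320 / 7.1600 / 1000
F = 1.293 kN


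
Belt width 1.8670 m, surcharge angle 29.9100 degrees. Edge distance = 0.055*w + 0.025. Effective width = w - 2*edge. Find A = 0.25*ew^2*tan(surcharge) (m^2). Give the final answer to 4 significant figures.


edge = 0.055*1.8670 + 0.025 = 0.127685 m
ew = 1.8670 - 2*0.127685 = 1.61163 m
A = 0.25 * 1.61163^2 * tan(29.9100 deg)
A = 0.3735 m^2


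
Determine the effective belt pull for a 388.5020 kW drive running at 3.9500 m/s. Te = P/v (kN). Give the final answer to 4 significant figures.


Te = P / v = 388.5020 / 3.9500
Te = 98.35 kN


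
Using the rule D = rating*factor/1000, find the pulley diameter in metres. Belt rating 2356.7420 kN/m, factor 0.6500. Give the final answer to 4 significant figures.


D = 2356.7420 * 0.6500 / 1000
D = 1.532 m


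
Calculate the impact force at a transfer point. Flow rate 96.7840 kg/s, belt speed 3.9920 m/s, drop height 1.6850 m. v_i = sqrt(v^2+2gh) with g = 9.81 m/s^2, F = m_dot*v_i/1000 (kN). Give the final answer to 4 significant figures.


v_i = sqrt(3.9920^2 + 2*9.81*1.6850) = 6.9997 m/s
F = 96.7840 * 6.9997 / 1000
F = 0.6775 kN


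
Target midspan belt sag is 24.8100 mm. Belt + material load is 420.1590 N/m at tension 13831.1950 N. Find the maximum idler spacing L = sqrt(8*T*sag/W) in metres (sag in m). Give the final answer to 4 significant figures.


sag = 24.8100/1000 = 0.024810 m
L = sqrt(8 * 13831.1950 * 0.024810 / 420.1590)
L = 2.556 m


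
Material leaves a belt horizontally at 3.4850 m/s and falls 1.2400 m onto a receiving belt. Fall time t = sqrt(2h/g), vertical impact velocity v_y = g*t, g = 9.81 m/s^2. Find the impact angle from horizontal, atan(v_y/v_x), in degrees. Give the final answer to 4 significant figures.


t = sqrt(2*1.2400/9.81) = 0.502795 s
v_y = 9.81 * 0.502795 = 4.93242 m/s
angle = atan(4.93242 / 3.4850) = 54.76 deg


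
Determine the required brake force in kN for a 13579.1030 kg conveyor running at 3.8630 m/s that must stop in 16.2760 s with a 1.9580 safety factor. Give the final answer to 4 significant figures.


F = 13579.1030 * 3.8630 / 16.2760 * 1.9580 / 1000
F = 6.310 kN


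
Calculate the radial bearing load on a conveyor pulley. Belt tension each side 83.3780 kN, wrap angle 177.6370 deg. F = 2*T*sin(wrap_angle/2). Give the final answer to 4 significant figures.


F = 2 * 83.3780 * sin(177.6370/2 deg)
F = 166.7 kN


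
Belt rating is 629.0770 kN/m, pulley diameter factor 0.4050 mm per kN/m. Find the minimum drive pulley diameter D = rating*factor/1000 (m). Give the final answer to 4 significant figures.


D = 629.0770 * 0.4050 / 1000
D = 0.2548 m


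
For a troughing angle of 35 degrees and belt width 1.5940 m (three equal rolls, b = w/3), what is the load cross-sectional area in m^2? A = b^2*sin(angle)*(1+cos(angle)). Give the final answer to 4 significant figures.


b = 1.5940/3 = 0.531333 m
A = 0.531333^2 * sin(35 deg) * (1 + cos(35 deg))
A = 0.2946 m^2


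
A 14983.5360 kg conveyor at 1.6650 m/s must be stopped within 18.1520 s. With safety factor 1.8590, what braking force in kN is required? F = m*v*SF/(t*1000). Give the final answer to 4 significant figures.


F = 14983.5360 * 1.6650 / 18.1520 * 1.8590 / 1000
F = 2.555 kN


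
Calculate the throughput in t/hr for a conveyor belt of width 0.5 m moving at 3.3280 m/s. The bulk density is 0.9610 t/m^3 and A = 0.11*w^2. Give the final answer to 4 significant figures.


A = 0.11 * 0.5^2 = 0.0275 m^2
C = 0.0275 * 3.3280 * 0.9610 * 3600
C = 316.6 t/hr


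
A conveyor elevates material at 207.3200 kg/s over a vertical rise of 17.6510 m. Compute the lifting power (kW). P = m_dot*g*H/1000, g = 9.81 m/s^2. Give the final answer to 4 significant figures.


P = 207.3200 * 9.81 * 17.6510 / 1000
P = 35.90 kW


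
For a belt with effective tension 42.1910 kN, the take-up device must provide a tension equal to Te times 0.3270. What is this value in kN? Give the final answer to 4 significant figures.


T_tu = 42.1910 * 0.3270
T_tu = 13.80 kN


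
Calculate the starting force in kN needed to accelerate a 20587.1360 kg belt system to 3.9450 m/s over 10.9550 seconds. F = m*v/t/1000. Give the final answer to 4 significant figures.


F = 20587.1360 * 3.9450 / 10.9550 / 1000
F = 7.414 kN


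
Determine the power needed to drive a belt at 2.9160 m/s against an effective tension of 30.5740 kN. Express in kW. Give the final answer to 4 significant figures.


P = Te * v = 30.5740 * 2.9160
P = 89.15 kW


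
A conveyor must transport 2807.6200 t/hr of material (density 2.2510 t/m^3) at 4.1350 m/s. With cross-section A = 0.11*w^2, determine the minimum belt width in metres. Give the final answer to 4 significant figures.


A_req = 2807.6200 / (4.1350 * 2.2510 * 3600) = 0.0837886 m^2
w = sqrt(0.0837886 / 0.11)
w = 0.8728 m


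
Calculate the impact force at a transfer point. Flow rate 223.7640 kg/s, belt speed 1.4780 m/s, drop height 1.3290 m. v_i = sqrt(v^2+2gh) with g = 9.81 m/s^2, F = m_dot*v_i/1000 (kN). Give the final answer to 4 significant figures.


v_i = sqrt(1.4780^2 + 2*9.81*1.3290) = 5.31596 m/s
F = 223.7640 * 5.31596 / 1000
F = 1.190 kN


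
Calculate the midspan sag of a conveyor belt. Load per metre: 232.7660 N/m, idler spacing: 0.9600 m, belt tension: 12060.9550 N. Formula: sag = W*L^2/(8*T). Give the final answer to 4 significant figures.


sag = 232.7660 * 0.9600^2 / (8 * 12060.9550)
sag = 0.002223 m


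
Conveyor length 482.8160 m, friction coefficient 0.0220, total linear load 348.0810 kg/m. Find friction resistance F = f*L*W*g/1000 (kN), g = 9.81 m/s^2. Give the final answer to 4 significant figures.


F = 0.0220 * 482.8160 * 348.0810 * 9.81 / 1000
F = 36.27 kN


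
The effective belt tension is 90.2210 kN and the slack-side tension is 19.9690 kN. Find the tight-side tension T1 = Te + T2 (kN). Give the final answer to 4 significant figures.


T1 = Te + T2 = 90.2210 + 19.9690
T1 = 110.2 kN


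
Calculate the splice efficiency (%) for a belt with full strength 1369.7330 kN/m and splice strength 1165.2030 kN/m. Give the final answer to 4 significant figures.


Eff = 1165.2030 / 1369.7330 * 100
Eff = 85.07 %


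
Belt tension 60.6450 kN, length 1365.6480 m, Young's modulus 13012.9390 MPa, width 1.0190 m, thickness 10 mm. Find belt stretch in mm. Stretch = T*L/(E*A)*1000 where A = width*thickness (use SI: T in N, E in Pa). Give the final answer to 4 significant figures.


A = 1.0190 * 0.01 = 0.01019 m^2
Stretch = 60.6450*1000 * 1365.6480 / (13012.9390e6 * 0.01019) * 1000
Stretch = 624.6 mm


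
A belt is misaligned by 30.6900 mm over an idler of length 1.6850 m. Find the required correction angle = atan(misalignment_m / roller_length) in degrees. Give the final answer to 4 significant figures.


misalign_m = 30.6900 / 1000 = 0.030690 m
angle = atan(0.030690 / 1.6850)
angle = 1.043 deg


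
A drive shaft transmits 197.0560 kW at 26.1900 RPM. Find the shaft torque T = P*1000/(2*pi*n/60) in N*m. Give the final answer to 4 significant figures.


omega = 2*pi*26.1900/60 = 2.74261 rad/s
T = 197.0560*1000 / 2.74261
T = 71850 N*m


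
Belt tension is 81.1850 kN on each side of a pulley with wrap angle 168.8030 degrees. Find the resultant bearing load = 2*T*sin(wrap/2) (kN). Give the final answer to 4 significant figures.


F = 2 * 81.1850 * sin(168.8030/2 deg)
F = 161.6 kN


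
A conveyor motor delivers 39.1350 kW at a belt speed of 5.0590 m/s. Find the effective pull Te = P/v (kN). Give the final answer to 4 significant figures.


Te = P / v = 39.1350 / 5.0590
Te = 7.736 kN


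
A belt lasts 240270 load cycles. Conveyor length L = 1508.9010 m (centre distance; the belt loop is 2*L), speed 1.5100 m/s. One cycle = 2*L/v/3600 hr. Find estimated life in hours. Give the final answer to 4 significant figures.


cycle_time = 2 * 1508.9010 / 1.5100 / 3600 = 0.555151 hr
life = 240270 * 0.555151 = 133400 hours


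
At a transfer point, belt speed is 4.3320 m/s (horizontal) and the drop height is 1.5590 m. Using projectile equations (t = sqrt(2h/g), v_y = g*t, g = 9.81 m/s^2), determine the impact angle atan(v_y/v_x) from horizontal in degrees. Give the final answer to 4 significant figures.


t = sqrt(2*1.5590/9.81) = 0.563772 s
v_y = 9.81 * 0.563772 = 5.5306 m/s
angle = atan(5.5306 / 4.3320) = 51.93 deg


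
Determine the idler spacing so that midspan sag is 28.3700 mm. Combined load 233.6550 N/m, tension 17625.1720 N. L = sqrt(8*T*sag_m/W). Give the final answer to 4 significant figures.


sag = 28.3700/1000 = 0.028370 m
L = sqrt(8 * 17625.1720 * 0.028370 / 233.6550)
L = 4.138 m


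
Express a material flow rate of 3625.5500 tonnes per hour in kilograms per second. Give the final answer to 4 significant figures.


m_dot = 3625.5500 * 1000 / 3600
m_dot = 1007 kg/s


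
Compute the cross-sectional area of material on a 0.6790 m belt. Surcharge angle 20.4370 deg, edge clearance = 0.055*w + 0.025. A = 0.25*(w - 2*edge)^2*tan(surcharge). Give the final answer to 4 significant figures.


edge = 0.055*0.6790 + 0.025 = 0.062345 m
ew = 0.6790 - 2*0.062345 = 0.55431 m
A = 0.25 * 0.55431^2 * tan(20.4370 deg)
A = 0.02862 m^2


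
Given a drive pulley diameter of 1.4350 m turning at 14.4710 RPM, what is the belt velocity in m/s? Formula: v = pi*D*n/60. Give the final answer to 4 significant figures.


v = pi * 1.4350 * 14.4710 / 60
v = 1.087 m/s


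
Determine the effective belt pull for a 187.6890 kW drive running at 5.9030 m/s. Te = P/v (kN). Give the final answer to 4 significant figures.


Te = P / v = 187.6890 / 5.9030
Te = 31.80 kN


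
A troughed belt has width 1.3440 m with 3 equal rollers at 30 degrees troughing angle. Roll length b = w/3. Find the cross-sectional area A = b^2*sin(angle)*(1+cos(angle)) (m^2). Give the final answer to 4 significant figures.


b = 1.3440/3 = 0.448 m
A = 0.448^2 * sin(30 deg) * (1 + cos(30 deg))
A = 0.1873 m^2


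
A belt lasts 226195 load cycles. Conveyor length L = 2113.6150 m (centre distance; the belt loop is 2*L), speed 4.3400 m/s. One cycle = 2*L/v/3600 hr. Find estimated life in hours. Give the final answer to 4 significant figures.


cycle_time = 2 * 2113.6150 / 4.3400 / 3600 = 0.27056 hr
life = 226195 * 0.27056 = 61200 hours


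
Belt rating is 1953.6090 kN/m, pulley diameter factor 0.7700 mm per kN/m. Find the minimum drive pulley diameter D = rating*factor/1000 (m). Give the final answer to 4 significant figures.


D = 1953.6090 * 0.7700 / 1000
D = 1.504 m


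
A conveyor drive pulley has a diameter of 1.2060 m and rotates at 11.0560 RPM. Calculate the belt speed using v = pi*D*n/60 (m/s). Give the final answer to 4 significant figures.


v = pi * 1.2060 * 11.0560 / 60
v = 0.6981 m/s


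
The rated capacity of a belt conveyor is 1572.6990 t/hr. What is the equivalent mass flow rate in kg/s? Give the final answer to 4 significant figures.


m_dot = 1572.6990 * 1000 / 3600
m_dot = 436.9 kg/s


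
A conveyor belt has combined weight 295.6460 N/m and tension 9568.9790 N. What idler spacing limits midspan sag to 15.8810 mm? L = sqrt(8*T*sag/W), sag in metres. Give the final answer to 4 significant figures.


sag = 15.8810/1000 = 0.015881 m
L = sqrt(8 * 9568.9790 * 0.015881 / 295.6460)
L = 2.028 m


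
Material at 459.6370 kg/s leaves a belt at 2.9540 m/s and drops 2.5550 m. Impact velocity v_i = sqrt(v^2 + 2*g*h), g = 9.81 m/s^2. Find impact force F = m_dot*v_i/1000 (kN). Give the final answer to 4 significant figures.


v_i = sqrt(2.9540^2 + 2*9.81*2.5550) = 7.67172 m/s
F = 459.6370 * 7.67172 / 1000
F = 3.526 kN


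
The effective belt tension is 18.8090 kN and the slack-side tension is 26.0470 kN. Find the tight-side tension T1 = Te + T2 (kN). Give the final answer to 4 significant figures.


T1 = Te + T2 = 18.8090 + 26.0470
T1 = 44.86 kN


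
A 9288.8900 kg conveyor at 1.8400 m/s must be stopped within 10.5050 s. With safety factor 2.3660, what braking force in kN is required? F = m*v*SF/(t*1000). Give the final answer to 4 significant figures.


F = 9288.8900 * 1.8400 / 10.5050 * 2.3660 / 1000
F = 3.849 kN


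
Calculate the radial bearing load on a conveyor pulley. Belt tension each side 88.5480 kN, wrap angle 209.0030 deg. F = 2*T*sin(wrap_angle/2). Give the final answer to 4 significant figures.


F = 2 * 88.5480 * sin(209.0030/2 deg)
F = 171.5 kN


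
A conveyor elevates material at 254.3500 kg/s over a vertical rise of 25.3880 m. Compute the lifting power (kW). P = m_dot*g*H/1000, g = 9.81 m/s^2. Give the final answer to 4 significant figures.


P = 254.3500 * 9.81 * 25.3880 / 1000
P = 63.35 kW


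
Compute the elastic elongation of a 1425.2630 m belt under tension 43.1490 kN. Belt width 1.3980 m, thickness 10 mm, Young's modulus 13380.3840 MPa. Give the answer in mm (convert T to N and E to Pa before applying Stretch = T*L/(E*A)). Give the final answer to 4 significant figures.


A = 1.3980 * 0.01 = 0.01398 m^2
Stretch = 43.1490*1000 * 1425.2630 / (13380.3840e6 * 0.01398) * 1000
Stretch = 328.8 mm


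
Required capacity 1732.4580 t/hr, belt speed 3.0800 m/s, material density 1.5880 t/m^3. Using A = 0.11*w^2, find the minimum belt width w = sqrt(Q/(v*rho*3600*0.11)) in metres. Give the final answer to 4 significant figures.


A_req = 1732.4580 / (3.0800 * 1.5880 * 3600) = 0.0983918 m^2
w = sqrt(0.0983918 / 0.11)
w = 0.9458 m


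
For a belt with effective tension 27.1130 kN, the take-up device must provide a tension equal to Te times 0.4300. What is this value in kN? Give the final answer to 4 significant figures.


T_tu = 27.1130 * 0.4300
T_tu = 11.66 kN


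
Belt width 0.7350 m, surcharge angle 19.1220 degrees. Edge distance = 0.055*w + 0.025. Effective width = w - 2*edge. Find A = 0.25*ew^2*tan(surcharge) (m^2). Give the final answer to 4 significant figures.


edge = 0.055*0.7350 + 0.025 = 0.065425 m
ew = 0.7350 - 2*0.065425 = 0.60415 m
A = 0.25 * 0.60415^2 * tan(19.1220 deg)
A = 0.03164 m^2


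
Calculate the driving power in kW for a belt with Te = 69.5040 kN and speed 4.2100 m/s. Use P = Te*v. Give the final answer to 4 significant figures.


P = Te * v = 69.5040 * 4.2100
P = 292.6 kW


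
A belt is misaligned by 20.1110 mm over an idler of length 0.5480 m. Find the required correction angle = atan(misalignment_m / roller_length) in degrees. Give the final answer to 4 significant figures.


misalign_m = 20.1110 / 1000 = 0.020111 m
angle = atan(0.020111 / 0.5480)
angle = 2.102 deg


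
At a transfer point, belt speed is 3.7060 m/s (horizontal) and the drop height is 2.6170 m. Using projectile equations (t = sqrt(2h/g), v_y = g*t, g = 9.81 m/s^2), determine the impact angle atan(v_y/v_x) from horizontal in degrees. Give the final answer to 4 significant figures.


t = sqrt(2*2.6170/9.81) = 0.730436 s
v_y = 9.81 * 0.730436 = 7.16558 m/s
angle = atan(7.16558 / 3.7060) = 62.65 deg


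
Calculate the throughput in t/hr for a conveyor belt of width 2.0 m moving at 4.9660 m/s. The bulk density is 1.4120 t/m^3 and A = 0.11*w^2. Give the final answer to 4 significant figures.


A = 0.11 * 2.0^2 = 0.44 m^2
C = 0.44 * 4.9660 * 1.4120 * 3600
C = 11110 t/hr


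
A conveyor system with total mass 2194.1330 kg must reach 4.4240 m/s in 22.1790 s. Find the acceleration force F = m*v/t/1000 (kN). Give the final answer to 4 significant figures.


F = 2194.1330 * 4.4240 / 22.1790 / 1000
F = 0.4377 kN


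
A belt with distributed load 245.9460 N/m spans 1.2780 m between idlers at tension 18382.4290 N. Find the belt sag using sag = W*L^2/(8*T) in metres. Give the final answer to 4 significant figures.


sag = 245.9460 * 1.2780^2 / (8 * 18382.4290)
sag = 0.002732 m


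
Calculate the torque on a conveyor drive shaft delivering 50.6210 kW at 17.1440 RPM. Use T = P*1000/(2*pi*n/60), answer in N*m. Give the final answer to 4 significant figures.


omega = 2*pi*17.1440/60 = 1.79532 rad/s
T = 50.6210*1000 / 1.79532
T = 28200 N*m


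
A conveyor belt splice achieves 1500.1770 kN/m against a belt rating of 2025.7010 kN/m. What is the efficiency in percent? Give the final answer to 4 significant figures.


Eff = 1500.1770 / 2025.7010 * 100
Eff = 74.06 %


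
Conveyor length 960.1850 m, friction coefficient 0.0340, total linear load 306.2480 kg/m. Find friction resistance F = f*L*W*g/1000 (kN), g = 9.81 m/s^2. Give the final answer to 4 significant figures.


F = 0.0340 * 960.1850 * 306.2480 * 9.81 / 1000
F = 98.08 kN


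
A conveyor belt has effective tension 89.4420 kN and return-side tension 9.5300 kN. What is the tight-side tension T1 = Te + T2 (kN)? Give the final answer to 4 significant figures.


T1 = Te + T2 = 89.4420 + 9.5300
T1 = 98.97 kN


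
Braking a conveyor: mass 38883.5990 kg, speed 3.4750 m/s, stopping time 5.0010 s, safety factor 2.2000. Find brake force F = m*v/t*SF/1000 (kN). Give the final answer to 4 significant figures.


F = 38883.5990 * 3.4750 / 5.0010 * 2.2000 / 1000
F = 59.44 kN


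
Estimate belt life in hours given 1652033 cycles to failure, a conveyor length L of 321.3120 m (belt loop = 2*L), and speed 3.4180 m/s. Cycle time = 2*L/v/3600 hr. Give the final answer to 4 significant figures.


cycle_time = 2 * 321.3120 / 3.4180 / 3600 = 0.0522255 hr
life = 1652033 * 0.0522255 = 86280 hours


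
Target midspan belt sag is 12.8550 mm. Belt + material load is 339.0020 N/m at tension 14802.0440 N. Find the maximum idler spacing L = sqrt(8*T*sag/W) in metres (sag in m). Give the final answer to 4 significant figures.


sag = 12.8550/1000 = 0.012855 m
L = sqrt(8 * 14802.0440 * 0.012855 / 339.0020)
L = 2.119 m


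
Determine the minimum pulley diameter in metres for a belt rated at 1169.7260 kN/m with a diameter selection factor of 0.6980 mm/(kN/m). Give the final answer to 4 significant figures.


D = 1169.7260 * 0.6980 / 1000
D = 0.8165 m


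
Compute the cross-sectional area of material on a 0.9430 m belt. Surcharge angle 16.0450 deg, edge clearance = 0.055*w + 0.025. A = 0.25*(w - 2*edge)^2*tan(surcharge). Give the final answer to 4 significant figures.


edge = 0.055*0.9430 + 0.025 = 0.076865 m
ew = 0.9430 - 2*0.076865 = 0.78927 m
A = 0.25 * 0.78927^2 * tan(16.0450 deg)
A = 0.04479 m^2


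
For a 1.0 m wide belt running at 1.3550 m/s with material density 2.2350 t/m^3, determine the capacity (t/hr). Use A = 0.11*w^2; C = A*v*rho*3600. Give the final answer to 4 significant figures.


A = 0.11 * 1.0^2 = 0.11 m^2
C = 0.11 * 1.3550 * 2.2350 * 3600
C = 1199 t/hr


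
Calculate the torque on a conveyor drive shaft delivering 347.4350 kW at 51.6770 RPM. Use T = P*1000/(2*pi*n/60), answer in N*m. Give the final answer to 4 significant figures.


omega = 2*pi*51.6770/60 = 5.4116 rad/s
T = 347.4350*1000 / 5.4116
T = 64200 N*m


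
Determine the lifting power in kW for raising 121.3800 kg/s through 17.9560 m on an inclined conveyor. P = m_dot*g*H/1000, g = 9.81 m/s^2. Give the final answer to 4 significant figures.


P = 121.3800 * 9.81 * 17.9560 / 1000
P = 21.38 kW


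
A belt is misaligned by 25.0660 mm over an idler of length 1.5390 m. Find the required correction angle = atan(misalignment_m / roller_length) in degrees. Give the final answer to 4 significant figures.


misalign_m = 25.0660 / 1000 = 0.025066 m
angle = atan(0.025066 / 1.5390)
angle = 0.9331 deg


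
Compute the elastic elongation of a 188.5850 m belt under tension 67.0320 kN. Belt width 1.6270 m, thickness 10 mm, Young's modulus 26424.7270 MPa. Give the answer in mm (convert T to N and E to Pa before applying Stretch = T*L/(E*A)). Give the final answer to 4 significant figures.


A = 1.6270 * 0.01 = 0.01627 m^2
Stretch = 67.0320*1000 * 188.5850 / (26424.7270e6 * 0.01627) * 1000
Stretch = 29.40 mm


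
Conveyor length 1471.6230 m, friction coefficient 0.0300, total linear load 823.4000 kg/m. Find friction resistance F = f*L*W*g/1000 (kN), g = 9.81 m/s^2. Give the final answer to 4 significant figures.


F = 0.0300 * 1471.6230 * 823.4000 * 9.81 / 1000
F = 356.6 kN


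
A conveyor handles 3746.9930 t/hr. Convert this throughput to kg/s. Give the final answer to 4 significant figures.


m_dot = 3746.9930 * 1000 / 3600
m_dot = 1041 kg/s


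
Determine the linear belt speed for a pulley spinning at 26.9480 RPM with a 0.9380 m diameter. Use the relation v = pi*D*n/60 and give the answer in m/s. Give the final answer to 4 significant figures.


v = pi * 0.9380 * 26.9480 / 60
v = 1.324 m/s


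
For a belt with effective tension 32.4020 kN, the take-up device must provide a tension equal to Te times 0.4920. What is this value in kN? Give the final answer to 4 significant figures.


T_tu = 32.4020 * 0.4920
T_tu = 15.94 kN


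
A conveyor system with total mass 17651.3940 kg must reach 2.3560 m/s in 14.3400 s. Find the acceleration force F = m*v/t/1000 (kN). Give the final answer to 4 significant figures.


F = 17651.3940 * 2.3560 / 14.3400 / 1000
F = 2.900 kN


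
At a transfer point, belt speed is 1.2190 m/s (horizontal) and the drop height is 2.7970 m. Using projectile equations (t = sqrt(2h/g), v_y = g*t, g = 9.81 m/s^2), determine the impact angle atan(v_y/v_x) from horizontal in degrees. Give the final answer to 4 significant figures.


t = sqrt(2*2.7970/9.81) = 0.755139 s
v_y = 9.81 * 0.755139 = 7.40791 m/s
angle = atan(7.40791 / 1.2190) = 80.66 deg


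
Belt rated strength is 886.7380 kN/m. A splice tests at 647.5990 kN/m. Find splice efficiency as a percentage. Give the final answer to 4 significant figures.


Eff = 647.5990 / 886.7380 * 100
Eff = 73.03 %


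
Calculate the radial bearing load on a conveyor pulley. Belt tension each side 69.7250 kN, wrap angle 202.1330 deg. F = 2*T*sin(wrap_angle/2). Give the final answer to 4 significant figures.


F = 2 * 69.7250 * sin(202.1330/2 deg)
F = 136.9 kN


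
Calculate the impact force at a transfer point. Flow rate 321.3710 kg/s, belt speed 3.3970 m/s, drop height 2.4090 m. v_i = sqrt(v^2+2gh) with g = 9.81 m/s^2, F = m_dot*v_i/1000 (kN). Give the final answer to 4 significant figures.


v_i = sqrt(3.3970^2 + 2*9.81*2.4090) = 7.66839 m/s
F = 321.3710 * 7.66839 / 1000
F = 2.464 kN


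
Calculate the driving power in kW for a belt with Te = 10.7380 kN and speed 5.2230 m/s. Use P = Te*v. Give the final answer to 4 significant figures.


P = Te * v = 10.7380 * 5.2230
P = 56.08 kW


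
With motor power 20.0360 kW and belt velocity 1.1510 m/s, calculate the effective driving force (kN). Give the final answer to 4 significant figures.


Te = P / v = 20.0360 / 1.1510
Te = 17.41 kN


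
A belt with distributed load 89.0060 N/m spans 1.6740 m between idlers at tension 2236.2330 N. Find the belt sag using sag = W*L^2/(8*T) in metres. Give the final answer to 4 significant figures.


sag = 89.0060 * 1.6740^2 / (8 * 2236.2330)
sag = 0.01394 m


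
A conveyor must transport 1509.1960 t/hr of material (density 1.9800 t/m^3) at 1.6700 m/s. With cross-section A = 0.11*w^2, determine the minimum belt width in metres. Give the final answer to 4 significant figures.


A_req = 1509.1960 / (1.6700 * 1.9800 * 3600) = 0.126783 m^2
w = sqrt(0.126783 / 0.11)
w = 1.074 m


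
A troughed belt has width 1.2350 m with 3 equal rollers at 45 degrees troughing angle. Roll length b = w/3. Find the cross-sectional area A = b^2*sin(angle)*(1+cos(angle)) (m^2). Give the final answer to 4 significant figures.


b = 1.2350/3 = 0.411667 m
A = 0.411667^2 * sin(45 deg) * (1 + cos(45 deg))
A = 0.2046 m^2


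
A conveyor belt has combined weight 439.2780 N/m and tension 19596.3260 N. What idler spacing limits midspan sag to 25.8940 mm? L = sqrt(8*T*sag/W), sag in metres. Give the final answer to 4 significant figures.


sag = 25.8940/1000 = 0.025894 m
L = sqrt(8 * 19596.3260 * 0.025894 / 439.2780)
L = 3.040 m


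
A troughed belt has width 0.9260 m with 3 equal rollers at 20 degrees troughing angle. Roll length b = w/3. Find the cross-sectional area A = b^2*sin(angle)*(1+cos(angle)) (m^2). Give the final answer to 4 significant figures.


b = 0.9260/3 = 0.308667 m
A = 0.308667^2 * sin(20 deg) * (1 + cos(20 deg))
A = 0.06321 m^2


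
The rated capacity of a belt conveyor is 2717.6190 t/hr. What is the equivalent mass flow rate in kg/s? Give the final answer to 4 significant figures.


m_dot = 2717.6190 * 1000 / 3600
m_dot = 754.9 kg/s


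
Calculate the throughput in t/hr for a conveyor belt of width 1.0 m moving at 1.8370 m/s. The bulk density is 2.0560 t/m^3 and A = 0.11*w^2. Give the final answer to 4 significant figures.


A = 0.11 * 1.0^2 = 0.11 m^2
C = 0.11 * 1.8370 * 2.0560 * 3600
C = 1496 t/hr


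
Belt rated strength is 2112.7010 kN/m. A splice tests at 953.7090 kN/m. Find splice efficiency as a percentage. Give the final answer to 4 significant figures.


Eff = 953.7090 / 2112.7010 * 100
Eff = 45.14 %


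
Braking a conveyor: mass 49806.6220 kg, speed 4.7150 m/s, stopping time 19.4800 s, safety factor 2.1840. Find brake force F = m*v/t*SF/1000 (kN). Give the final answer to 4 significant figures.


F = 49806.6220 * 4.7150 / 19.4800 * 2.1840 / 1000
F = 26.33 kN


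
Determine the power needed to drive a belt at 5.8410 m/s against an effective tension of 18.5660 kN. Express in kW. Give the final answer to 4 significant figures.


P = Te * v = 18.5660 * 5.8410
P = 108.4 kW


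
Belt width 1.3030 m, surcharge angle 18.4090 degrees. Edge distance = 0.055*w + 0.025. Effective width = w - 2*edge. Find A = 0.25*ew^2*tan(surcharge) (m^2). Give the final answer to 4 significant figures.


edge = 0.055*1.3030 + 0.025 = 0.096665 m
ew = 1.3030 - 2*0.096665 = 1.10967 m
A = 0.25 * 1.10967^2 * tan(18.4090 deg)
A = 0.1025 m^2


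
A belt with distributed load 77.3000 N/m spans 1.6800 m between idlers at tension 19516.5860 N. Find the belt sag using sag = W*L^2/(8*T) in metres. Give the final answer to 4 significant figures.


sag = 77.3000 * 1.6800^2 / (8 * 19516.5860)
sag = 0.001397 m


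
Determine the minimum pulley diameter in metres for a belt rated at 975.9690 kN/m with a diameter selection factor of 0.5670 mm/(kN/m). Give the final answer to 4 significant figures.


D = 975.9690 * 0.5670 / 1000
D = 0.5534 m


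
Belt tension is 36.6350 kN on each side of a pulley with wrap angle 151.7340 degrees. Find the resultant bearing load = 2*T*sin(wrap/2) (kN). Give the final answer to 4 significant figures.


F = 2 * 36.6350 * sin(151.7340/2 deg)
F = 71.05 kN


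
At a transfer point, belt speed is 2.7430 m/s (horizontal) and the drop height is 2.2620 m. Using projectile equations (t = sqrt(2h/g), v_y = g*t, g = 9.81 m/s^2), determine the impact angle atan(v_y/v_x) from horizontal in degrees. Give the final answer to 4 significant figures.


t = sqrt(2*2.2620/9.81) = 0.679089 s
v_y = 9.81 * 0.679089 = 6.66186 m/s
angle = atan(6.66186 / 2.7430) = 67.62 deg


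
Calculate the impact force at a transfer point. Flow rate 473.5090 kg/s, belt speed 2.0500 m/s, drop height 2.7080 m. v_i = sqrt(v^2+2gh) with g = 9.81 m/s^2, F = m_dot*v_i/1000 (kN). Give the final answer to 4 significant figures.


v_i = sqrt(2.0500^2 + 2*9.81*2.7080) = 7.57189 m/s
F = 473.5090 * 7.57189 / 1000
F = 3.585 kN


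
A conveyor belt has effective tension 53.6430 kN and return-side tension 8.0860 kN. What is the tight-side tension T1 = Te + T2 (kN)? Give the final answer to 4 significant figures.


T1 = Te + T2 = 53.6430 + 8.0860
T1 = 61.73 kN


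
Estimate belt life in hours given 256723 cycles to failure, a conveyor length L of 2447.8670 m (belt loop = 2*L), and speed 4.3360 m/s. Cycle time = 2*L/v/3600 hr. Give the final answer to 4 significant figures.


cycle_time = 2 * 2447.8670 / 4.3360 / 3600 = 0.313636 hr
life = 256723 * 0.313636 = 80520 hours


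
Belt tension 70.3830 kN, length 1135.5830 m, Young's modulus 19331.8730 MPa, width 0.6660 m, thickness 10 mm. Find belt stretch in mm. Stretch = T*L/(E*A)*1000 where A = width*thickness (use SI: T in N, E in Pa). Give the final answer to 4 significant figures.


A = 0.6660 * 0.01 = 0.00666 m^2
Stretch = 70.3830*1000 * 1135.5830 / (19331.8730e6 * 0.00666) * 1000
Stretch = 620.8 mm


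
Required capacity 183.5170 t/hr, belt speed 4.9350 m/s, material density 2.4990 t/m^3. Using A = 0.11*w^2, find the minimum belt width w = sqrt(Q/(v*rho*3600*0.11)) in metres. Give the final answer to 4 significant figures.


A_req = 183.5170 / (4.9350 * 2.4990 * 3600) = 0.00413352 m^2
w = sqrt(0.00413352 / 0.11)
w = 0.1938 m


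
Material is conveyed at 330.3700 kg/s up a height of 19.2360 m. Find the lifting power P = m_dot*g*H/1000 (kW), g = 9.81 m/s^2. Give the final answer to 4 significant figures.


P = 330.3700 * 9.81 * 19.2360 / 1000
P = 62.34 kW


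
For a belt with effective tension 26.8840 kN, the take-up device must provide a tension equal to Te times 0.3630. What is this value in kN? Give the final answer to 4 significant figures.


T_tu = 26.8840 * 0.3630
T_tu = 9.759 kN


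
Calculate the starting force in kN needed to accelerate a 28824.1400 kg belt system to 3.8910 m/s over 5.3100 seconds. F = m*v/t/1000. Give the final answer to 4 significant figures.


F = 28824.1400 * 3.8910 / 5.3100 / 1000
F = 21.12 kN


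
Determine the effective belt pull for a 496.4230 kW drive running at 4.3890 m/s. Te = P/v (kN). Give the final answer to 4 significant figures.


Te = P / v = 496.4230 / 4.3890
Te = 113.1 kN


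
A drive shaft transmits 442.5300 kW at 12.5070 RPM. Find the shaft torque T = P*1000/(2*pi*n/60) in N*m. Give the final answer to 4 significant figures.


omega = 2*pi*12.5070/60 = 1.30973 rad/s
T = 442.5300*1000 / 1.30973
T = 337900 N*m


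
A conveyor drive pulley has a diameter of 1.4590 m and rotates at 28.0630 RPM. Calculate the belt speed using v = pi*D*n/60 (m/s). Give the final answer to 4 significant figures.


v = pi * 1.4590 * 28.0630 / 60
v = 2.144 m/s


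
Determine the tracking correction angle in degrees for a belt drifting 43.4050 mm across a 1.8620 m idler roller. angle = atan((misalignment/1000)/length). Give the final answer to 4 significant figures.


misalign_m = 43.4050 / 1000 = 0.043405 m
angle = atan(0.043405 / 1.8620)
angle = 1.335 deg


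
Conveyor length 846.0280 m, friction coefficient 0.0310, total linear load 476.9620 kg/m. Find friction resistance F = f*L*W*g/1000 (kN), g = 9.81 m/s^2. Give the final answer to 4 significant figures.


F = 0.0310 * 846.0280 * 476.9620 * 9.81 / 1000
F = 122.7 kN


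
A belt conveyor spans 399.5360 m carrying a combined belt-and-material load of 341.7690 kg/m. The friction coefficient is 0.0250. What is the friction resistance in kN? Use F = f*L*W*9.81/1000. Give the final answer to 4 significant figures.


F = 0.0250 * 399.5360 * 341.7690 * 9.81 / 1000
F = 33.49 kN


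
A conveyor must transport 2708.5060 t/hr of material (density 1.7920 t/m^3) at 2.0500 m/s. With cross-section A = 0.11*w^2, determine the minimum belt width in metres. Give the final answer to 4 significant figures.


A_req = 2708.5060 / (2.0500 * 1.7920 * 3600) = 0.204803 m^2
w = sqrt(0.204803 / 0.11)
w = 1.364 m


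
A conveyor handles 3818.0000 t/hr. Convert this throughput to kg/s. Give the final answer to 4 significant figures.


m_dot = 3818.0000 * 1000 / 3600
m_dot = 1061 kg/s


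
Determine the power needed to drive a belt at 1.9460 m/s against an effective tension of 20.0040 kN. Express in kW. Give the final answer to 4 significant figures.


P = Te * v = 20.0040 * 1.9460
P = 38.93 kW


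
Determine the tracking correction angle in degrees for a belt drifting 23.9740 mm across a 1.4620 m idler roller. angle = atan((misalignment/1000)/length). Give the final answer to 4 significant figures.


misalign_m = 23.9740 / 1000 = 0.023974 m
angle = atan(0.023974 / 1.4620)
angle = 0.9395 deg


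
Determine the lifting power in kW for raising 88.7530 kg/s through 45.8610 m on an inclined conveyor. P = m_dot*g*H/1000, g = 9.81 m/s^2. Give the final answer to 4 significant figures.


P = 88.7530 * 9.81 * 45.8610 / 1000
P = 39.93 kW


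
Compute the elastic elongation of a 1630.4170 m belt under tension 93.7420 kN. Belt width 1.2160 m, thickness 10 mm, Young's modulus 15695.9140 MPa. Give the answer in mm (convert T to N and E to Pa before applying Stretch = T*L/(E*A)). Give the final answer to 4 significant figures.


A = 1.2160 * 0.01 = 0.01216 m^2
Stretch = 93.7420*1000 * 1630.4170 / (15695.9140e6 * 0.01216) * 1000
Stretch = 800.8 mm


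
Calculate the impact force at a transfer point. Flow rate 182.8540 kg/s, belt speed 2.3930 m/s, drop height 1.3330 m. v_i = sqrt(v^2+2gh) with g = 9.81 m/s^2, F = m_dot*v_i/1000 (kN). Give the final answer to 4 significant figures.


v_i = sqrt(2.3930^2 + 2*9.81*1.3330) = 5.64623 m/s
F = 182.8540 * 5.64623 / 1000
F = 1.032 kN


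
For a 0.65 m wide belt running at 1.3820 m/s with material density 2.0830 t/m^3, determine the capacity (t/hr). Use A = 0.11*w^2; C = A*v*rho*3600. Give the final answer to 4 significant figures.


A = 0.11 * 0.65^2 = 0.046475 m^2
C = 0.046475 * 1.3820 * 2.0830 * 3600
C = 481.6 t/hr


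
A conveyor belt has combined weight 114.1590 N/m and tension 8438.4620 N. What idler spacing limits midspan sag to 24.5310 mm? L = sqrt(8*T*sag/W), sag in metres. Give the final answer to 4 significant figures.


sag = 24.5310/1000 = 0.024531 m
L = sqrt(8 * 8438.4620 * 0.024531 / 114.1590)
L = 3.809 m


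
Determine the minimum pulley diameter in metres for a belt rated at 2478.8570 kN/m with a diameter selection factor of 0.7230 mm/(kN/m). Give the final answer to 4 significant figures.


D = 2478.8570 * 0.7230 / 1000
D = 1.792 m


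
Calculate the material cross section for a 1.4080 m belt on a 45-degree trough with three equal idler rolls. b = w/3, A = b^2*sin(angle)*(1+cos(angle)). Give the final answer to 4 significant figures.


b = 1.4080/3 = 0.469333 m
A = 0.469333^2 * sin(45 deg) * (1 + cos(45 deg))
A = 0.2659 m^2


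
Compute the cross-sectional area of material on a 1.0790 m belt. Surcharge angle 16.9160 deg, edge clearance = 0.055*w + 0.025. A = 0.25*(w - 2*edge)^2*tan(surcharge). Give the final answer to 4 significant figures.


edge = 0.055*1.0790 + 0.025 = 0.084345 m
ew = 1.0790 - 2*0.084345 = 0.91031 m
A = 0.25 * 0.91031^2 * tan(16.9160 deg)
A = 0.06301 m^2


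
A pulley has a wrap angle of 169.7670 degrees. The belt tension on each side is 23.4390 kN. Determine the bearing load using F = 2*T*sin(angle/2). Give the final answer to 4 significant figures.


F = 2 * 23.4390 * sin(169.7670/2 deg)
F = 46.69 kN


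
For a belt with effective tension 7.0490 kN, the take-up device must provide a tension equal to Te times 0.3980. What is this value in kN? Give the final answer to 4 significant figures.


T_tu = 7.0490 * 0.3980
T_tu = 2.806 kN


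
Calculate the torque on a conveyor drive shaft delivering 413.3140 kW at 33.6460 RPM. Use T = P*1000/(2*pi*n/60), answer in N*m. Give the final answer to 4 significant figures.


omega = 2*pi*33.6460/60 = 3.5234 rad/s
T = 413.3140*1000 / 3.5234
T = 117300 N*m


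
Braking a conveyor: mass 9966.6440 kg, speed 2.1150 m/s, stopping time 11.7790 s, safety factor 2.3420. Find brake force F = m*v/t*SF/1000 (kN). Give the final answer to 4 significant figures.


F = 9966.6440 * 2.1150 / 11.7790 * 2.3420 / 1000
F = 4.191 kN


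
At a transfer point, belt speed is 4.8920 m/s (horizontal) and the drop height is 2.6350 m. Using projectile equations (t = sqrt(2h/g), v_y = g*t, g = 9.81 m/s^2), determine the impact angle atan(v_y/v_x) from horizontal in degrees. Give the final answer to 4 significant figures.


t = sqrt(2*2.6350/9.81) = 0.732944 s
v_y = 9.81 * 0.732944 = 7.19018 m/s
angle = atan(7.19018 / 4.8920) = 55.77 deg


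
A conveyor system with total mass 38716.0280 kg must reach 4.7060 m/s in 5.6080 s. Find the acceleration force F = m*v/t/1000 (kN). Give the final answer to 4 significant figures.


F = 38716.0280 * 4.7060 / 5.6080 / 1000
F = 32.49 kN


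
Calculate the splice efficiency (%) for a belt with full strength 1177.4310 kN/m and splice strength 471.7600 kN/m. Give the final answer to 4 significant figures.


Eff = 471.7600 / 1177.4310 * 100
Eff = 40.07 %


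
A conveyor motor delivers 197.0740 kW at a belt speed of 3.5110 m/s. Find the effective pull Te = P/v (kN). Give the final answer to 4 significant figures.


Te = P / v = 197.0740 / 3.5110
Te = 56.13 kN


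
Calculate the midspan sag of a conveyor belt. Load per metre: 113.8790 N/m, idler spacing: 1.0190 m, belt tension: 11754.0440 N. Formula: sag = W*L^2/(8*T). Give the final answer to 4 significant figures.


sag = 113.8790 * 1.0190^2 / (8 * 11754.0440)
sag = 0.001258 m


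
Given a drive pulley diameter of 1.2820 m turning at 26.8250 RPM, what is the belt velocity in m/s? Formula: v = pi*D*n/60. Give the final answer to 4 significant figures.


v = pi * 1.2820 * 26.8250 / 60
v = 1.801 m/s


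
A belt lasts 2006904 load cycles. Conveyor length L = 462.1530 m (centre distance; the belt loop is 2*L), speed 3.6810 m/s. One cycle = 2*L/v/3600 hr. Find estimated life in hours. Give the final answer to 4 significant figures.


cycle_time = 2 * 462.1530 / 3.6810 / 3600 = 0.0697505 hr
life = 2006904 * 0.0697505 = 140000 hours


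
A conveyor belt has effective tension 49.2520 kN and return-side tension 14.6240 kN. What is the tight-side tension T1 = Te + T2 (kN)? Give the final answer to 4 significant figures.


T1 = Te + T2 = 49.2520 + 14.6240
T1 = 63.88 kN


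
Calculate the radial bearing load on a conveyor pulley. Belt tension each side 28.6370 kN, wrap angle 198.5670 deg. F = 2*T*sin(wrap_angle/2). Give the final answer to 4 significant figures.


F = 2 * 28.6370 * sin(198.5670/2 deg)
F = 56.52 kN


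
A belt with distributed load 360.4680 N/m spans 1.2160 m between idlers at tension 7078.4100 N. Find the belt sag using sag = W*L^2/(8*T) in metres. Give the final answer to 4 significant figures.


sag = 360.4680 * 1.2160^2 / (8 * 7078.4100)
sag = 0.009413 m


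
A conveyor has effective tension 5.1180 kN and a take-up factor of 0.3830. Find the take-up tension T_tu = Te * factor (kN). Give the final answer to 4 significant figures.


T_tu = 5.1180 * 0.3830
T_tu = 1.960 kN


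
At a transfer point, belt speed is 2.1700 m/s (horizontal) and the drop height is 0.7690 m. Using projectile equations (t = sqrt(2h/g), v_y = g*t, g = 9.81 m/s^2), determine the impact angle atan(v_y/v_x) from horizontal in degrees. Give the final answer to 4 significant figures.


t = sqrt(2*0.7690/9.81) = 0.395953 s
v_y = 9.81 * 0.395953 = 3.8843 m/s
angle = atan(3.8843 / 2.1700) = 60.81 deg
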